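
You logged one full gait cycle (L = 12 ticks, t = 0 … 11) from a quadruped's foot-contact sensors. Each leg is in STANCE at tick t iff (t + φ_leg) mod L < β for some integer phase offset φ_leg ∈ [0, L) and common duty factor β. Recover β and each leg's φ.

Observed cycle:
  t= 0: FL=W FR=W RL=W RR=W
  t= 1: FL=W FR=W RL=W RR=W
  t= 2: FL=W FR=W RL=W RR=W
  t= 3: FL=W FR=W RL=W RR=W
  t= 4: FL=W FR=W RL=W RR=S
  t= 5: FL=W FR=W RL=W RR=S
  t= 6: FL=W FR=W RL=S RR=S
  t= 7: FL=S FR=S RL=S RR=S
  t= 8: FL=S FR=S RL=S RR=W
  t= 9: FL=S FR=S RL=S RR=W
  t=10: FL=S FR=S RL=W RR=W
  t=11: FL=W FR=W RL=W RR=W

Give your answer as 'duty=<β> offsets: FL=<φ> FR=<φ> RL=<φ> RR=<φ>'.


duty β = stance ticks per leg = 4
FL: stance ticks = 4; W→S at t=7 → φ=5
FR: stance ticks = 4; W→S at t=7 → φ=5
RL: stance ticks = 4; W→S at t=6 → φ=6
RR: stance ticks = 4; W→S at t=4 → φ=8

duty=4 offsets: FL=5 FR=5 RL=6 RR=8


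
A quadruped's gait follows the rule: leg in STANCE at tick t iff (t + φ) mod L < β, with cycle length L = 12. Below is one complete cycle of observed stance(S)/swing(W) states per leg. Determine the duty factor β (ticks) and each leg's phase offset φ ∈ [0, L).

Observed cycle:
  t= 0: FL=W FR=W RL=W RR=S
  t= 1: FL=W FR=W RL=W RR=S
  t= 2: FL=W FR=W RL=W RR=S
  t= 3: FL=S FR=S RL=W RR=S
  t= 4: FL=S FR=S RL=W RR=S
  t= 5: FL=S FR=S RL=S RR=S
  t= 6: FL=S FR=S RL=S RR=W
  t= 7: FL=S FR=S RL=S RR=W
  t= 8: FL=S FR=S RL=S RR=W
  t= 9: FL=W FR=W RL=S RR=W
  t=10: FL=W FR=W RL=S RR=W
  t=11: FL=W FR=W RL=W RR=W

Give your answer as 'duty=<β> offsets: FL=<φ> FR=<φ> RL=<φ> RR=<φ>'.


duty β = stance ticks per leg = 6
FL: stance ticks = 6; W→S at t=3 → φ=9
FR: stance ticks = 6; W→S at t=3 → φ=9
RL: stance ticks = 6; W→S at t=5 → φ=7
RR: stance ticks = 6; W→S at t=0 → φ=0

duty=6 offsets: FL=9 FR=9 RL=7 RR=0


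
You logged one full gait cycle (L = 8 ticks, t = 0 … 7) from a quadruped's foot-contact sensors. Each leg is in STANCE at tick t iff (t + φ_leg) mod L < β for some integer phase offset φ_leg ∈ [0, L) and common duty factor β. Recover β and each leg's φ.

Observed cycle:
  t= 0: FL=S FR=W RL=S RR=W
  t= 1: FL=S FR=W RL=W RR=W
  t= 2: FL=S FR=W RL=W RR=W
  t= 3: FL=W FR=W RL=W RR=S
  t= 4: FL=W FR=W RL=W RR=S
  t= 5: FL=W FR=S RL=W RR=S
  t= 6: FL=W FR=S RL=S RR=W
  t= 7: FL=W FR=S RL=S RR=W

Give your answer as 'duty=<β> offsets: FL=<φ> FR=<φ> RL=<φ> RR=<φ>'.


duty=3 offsets: FL=0 FR=3 RL=2 RR=5

duty β = stance ticks per leg = 3
FL: stance ticks = 3; W→S at t=0 → φ=0
FR: stance ticks = 3; W→S at t=5 → φ=3
RL: stance ticks = 3; W→S at t=6 → φ=2
RR: stance ticks = 3; W→S at t=3 → φ=5


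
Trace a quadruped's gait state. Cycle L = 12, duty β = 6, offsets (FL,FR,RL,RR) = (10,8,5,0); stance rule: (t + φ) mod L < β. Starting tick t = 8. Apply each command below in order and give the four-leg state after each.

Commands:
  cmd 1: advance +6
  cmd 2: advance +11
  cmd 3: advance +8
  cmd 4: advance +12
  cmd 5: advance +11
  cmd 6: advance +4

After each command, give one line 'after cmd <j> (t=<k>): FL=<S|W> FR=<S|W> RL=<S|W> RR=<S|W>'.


after cmd 1 (t=14): FL=S FR=W RL=W RR=S
after cmd 2 (t=25): FL=W FR=W RL=W RR=S
after cmd 3 (t=33): FL=W FR=S RL=S RR=W
after cmd 4 (t=45): FL=W FR=S RL=S RR=W
after cmd 5 (t=56): FL=W FR=S RL=S RR=W
after cmd 6 (t=60): FL=W FR=W RL=S RR=S

start t=8: FL=W FR=S RL=S RR=W
cmd 1: advance +6 → t=14, phase=(0,10,7,2) → FL=S FR=W RL=W RR=S
cmd 2: advance +11 → t=25, phase=(11,9,6,1) → FL=W FR=W RL=W RR=S
cmd 3: advance +8 → t=33, phase=(7,5,2,9) → FL=W FR=S RL=S RR=W
cmd 4: advance +12 → t=45, phase=(7,5,2,9) → FL=W FR=S RL=S RR=W
cmd 5: advance +11 → t=56, phase=(6,4,1,8) → FL=W FR=S RL=S RR=W
cmd 6: advance +4 → t=60, phase=(10,8,5,0) → FL=W FR=W RL=S RR=S


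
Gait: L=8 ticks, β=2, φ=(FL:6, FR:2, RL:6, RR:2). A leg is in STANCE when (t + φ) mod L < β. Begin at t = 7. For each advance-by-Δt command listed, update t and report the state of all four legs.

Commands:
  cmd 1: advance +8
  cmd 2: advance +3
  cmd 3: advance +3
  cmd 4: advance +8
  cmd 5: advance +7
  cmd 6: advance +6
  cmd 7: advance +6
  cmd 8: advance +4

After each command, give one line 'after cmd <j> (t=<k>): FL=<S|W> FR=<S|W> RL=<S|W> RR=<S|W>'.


after cmd 1 (t=15): FL=W FR=S RL=W RR=S
after cmd 2 (t=18): FL=S FR=W RL=S RR=W
after cmd 3 (t=21): FL=W FR=W RL=W RR=W
after cmd 4 (t=29): FL=W FR=W RL=W RR=W
after cmd 5 (t=36): FL=W FR=W RL=W RR=W
after cmd 6 (t=42): FL=S FR=W RL=S RR=W
after cmd 7 (t=48): FL=W FR=W RL=W RR=W
after cmd 8 (t=52): FL=W FR=W RL=W RR=W

start t=7: FL=W FR=S RL=W RR=S
cmd 1: advance +8 → t=15, phase=(5,1,5,1) → FL=W FR=S RL=W RR=S
cmd 2: advance +3 → t=18, phase=(0,4,0,4) → FL=S FR=W RL=S RR=W
cmd 3: advance +3 → t=21, phase=(3,7,3,7) → FL=W FR=W RL=W RR=W
cmd 4: advance +8 → t=29, phase=(3,7,3,7) → FL=W FR=W RL=W RR=W
cmd 5: advance +7 → t=36, phase=(2,6,2,6) → FL=W FR=W RL=W RR=W
cmd 6: advance +6 → t=42, phase=(0,4,0,4) → FL=S FR=W RL=S RR=W
cmd 7: advance +6 → t=48, phase=(6,2,6,2) → FL=W FR=W RL=W RR=W
cmd 8: advance +4 → t=52, phase=(2,6,2,6) → FL=W FR=W RL=W RR=W


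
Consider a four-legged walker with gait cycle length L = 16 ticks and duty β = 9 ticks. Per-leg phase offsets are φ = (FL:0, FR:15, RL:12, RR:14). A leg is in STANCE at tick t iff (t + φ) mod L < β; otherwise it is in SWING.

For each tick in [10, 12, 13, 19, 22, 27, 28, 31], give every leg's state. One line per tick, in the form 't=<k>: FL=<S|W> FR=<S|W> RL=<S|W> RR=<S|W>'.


t=10: phase=(10,9,6,8) vs β=9 → FL=W FR=W RL=S RR=S
t=12: phase=(12,11,8,10) vs β=9 → FL=W FR=W RL=S RR=W
t=13: phase=(13,12,9,11) vs β=9 → FL=W FR=W RL=W RR=W
t=19: phase=(3,2,15,1) vs β=9 → FL=S FR=S RL=W RR=S
t=22: phase=(6,5,2,4) vs β=9 → FL=S FR=S RL=S RR=S
t=27: phase=(11,10,7,9) vs β=9 → FL=W FR=W RL=S RR=W
t=28: phase=(12,11,8,10) vs β=9 → FL=W FR=W RL=S RR=W
t=31: phase=(15,14,11,13) vs β=9 → FL=W FR=W RL=W RR=W

t=10: FL=W FR=W RL=S RR=S
t=12: FL=W FR=W RL=S RR=W
t=13: FL=W FR=W RL=W RR=W
t=19: FL=S FR=S RL=W RR=S
t=22: FL=S FR=S RL=S RR=S
t=27: FL=W FR=W RL=S RR=W
t=28: FL=W FR=W RL=S RR=W
t=31: FL=W FR=W RL=W RR=W


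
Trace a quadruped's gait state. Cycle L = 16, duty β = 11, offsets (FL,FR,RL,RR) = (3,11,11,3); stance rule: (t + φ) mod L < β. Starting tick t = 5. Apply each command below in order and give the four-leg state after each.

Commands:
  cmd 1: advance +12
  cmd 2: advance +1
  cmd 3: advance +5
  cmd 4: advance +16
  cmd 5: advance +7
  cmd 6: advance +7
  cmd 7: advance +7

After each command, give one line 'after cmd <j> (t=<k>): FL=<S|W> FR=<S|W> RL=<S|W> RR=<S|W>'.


start t=5: FL=S FR=S RL=S RR=S
cmd 1: advance +12 → t=17, phase=(4,12,12,4) → FL=S FR=W RL=W RR=S
cmd 2: advance +1 → t=18, phase=(5,13,13,5) → FL=S FR=W RL=W RR=S
cmd 3: advance +5 → t=23, phase=(10,2,2,10) → FL=S FR=S RL=S RR=S
cmd 4: advance +16 → t=39, phase=(10,2,2,10) → FL=S FR=S RL=S RR=S
cmd 5: advance +7 → t=46, phase=(1,9,9,1) → FL=S FR=S RL=S RR=S
cmd 6: advance +7 → t=53, phase=(8,0,0,8) → FL=S FR=S RL=S RR=S
cmd 7: advance +7 → t=60, phase=(15,7,7,15) → FL=W FR=S RL=S RR=W

after cmd 1 (t=17): FL=S FR=W RL=W RR=S
after cmd 2 (t=18): FL=S FR=W RL=W RR=S
after cmd 3 (t=23): FL=S FR=S RL=S RR=S
after cmd 4 (t=39): FL=S FR=S RL=S RR=S
after cmd 5 (t=46): FL=S FR=S RL=S RR=S
after cmd 6 (t=53): FL=S FR=S RL=S RR=S
after cmd 7 (t=60): FL=W FR=S RL=S RR=W


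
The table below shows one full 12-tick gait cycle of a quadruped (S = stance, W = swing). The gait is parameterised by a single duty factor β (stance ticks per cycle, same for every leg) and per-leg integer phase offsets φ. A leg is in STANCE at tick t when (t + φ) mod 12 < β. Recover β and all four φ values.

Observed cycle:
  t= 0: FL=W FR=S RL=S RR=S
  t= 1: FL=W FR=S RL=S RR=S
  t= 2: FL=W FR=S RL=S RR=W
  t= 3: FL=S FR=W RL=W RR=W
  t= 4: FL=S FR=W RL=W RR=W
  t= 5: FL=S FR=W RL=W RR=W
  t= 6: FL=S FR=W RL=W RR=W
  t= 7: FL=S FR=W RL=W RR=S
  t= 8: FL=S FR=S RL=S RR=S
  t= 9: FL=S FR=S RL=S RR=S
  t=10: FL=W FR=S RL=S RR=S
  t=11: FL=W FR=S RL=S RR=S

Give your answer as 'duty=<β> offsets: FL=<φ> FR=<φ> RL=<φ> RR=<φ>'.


duty=7 offsets: FL=9 FR=4 RL=4 RR=5

duty β = stance ticks per leg = 7
FL: stance ticks = 7; W→S at t=3 → φ=9
FR: stance ticks = 7; W→S at t=8 → φ=4
RL: stance ticks = 7; W→S at t=8 → φ=4
RR: stance ticks = 7; W→S at t=7 → φ=5


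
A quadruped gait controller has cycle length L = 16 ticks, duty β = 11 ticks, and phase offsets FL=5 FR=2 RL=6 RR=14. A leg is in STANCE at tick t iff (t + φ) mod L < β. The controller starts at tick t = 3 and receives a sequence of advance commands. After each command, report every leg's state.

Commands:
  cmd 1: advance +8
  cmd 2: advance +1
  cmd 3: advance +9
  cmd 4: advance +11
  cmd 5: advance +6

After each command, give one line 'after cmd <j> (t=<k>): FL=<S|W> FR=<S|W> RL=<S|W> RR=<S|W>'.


start t=3: FL=S FR=S RL=S RR=S
cmd 1: advance +8 → t=11, phase=(0,13,1,9) → FL=S FR=W RL=S RR=S
cmd 2: advance +1 → t=12, phase=(1,14,2,10) → FL=S FR=W RL=S RR=S
cmd 3: advance +9 → t=21, phase=(10,7,11,3) → FL=S FR=S RL=W RR=S
cmd 4: advance +11 → t=32, phase=(5,2,6,14) → FL=S FR=S RL=S RR=W
cmd 5: advance +6 → t=38, phase=(11,8,12,4) → FL=W FR=S RL=W RR=S

after cmd 1 (t=11): FL=S FR=W RL=S RR=S
after cmd 2 (t=12): FL=S FR=W RL=S RR=S
after cmd 3 (t=21): FL=S FR=S RL=W RR=S
after cmd 4 (t=32): FL=S FR=S RL=S RR=W
after cmd 5 (t=38): FL=W FR=S RL=W RR=S


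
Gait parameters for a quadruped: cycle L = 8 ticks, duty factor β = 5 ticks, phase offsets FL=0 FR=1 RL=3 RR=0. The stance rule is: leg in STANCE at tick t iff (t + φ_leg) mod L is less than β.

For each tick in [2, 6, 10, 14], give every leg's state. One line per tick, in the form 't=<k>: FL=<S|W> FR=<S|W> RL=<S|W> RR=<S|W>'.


t=2: FL=S FR=S RL=W RR=S
t=6: FL=W FR=W RL=S RR=W
t=10: FL=S FR=S RL=W RR=S
t=14: FL=W FR=W RL=S RR=W

t=2: phase=(2,3,5,2) vs β=5 → FL=S FR=S RL=W RR=S
t=6: phase=(6,7,1,6) vs β=5 → FL=W FR=W RL=S RR=W
t=10: phase=(2,3,5,2) vs β=5 → FL=S FR=S RL=W RR=S
t=14: phase=(6,7,1,6) vs β=5 → FL=W FR=W RL=S RR=W


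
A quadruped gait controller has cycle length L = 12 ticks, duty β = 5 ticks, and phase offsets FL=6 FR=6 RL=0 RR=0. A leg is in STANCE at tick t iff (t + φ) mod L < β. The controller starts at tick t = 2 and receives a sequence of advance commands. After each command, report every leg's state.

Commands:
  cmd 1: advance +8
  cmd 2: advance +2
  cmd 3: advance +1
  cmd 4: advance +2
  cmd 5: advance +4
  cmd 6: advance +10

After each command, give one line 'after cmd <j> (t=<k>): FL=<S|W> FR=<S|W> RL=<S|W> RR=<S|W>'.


start t=2: FL=W FR=W RL=S RR=S
cmd 1: advance +8 → t=10, phase=(4,4,10,10) → FL=S FR=S RL=W RR=W
cmd 2: advance +2 → t=12, phase=(6,6,0,0) → FL=W FR=W RL=S RR=S
cmd 3: advance +1 → t=13, phase=(7,7,1,1) → FL=W FR=W RL=S RR=S
cmd 4: advance +2 → t=15, phase=(9,9,3,3) → FL=W FR=W RL=S RR=S
cmd 5: advance +4 → t=19, phase=(1,1,7,7) → FL=S FR=S RL=W RR=W
cmd 6: advance +10 → t=29, phase=(11,11,5,5) → FL=W FR=W RL=W RR=W

after cmd 1 (t=10): FL=S FR=S RL=W RR=W
after cmd 2 (t=12): FL=W FR=W RL=S RR=S
after cmd 3 (t=13): FL=W FR=W RL=S RR=S
after cmd 4 (t=15): FL=W FR=W RL=S RR=S
after cmd 5 (t=19): FL=S FR=S RL=W RR=W
after cmd 6 (t=29): FL=W FR=W RL=W RR=W


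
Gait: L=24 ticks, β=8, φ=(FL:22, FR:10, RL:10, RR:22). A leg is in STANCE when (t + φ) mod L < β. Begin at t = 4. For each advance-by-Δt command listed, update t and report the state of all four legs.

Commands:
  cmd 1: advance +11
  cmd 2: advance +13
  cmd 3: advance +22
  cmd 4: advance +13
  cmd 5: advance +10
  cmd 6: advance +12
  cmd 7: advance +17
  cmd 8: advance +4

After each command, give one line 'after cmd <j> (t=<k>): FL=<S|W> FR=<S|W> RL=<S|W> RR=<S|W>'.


start t=4: FL=S FR=W RL=W RR=S
cmd 1: advance +11 → t=15, phase=(13,1,1,13) → FL=W FR=S RL=S RR=W
cmd 2: advance +13 → t=28, phase=(2,14,14,2) → FL=S FR=W RL=W RR=S
cmd 3: advance +22 → t=50, phase=(0,12,12,0) → FL=S FR=W RL=W RR=S
cmd 4: advance +13 → t=63, phase=(13,1,1,13) → FL=W FR=S RL=S RR=W
cmd 5: advance +10 → t=73, phase=(23,11,11,23) → FL=W FR=W RL=W RR=W
cmd 6: advance +12 → t=85, phase=(11,23,23,11) → FL=W FR=W RL=W RR=W
cmd 7: advance +17 → t=102, phase=(4,16,16,4) → FL=S FR=W RL=W RR=S
cmd 8: advance +4 → t=106, phase=(8,20,20,8) → FL=W FR=W RL=W RR=W

after cmd 1 (t=15): FL=W FR=S RL=S RR=W
after cmd 2 (t=28): FL=S FR=W RL=W RR=S
after cmd 3 (t=50): FL=S FR=W RL=W RR=S
after cmd 4 (t=63): FL=W FR=S RL=S RR=W
after cmd 5 (t=73): FL=W FR=W RL=W RR=W
after cmd 6 (t=85): FL=W FR=W RL=W RR=W
after cmd 7 (t=102): FL=S FR=W RL=W RR=S
after cmd 8 (t=106): FL=W FR=W RL=W RR=W


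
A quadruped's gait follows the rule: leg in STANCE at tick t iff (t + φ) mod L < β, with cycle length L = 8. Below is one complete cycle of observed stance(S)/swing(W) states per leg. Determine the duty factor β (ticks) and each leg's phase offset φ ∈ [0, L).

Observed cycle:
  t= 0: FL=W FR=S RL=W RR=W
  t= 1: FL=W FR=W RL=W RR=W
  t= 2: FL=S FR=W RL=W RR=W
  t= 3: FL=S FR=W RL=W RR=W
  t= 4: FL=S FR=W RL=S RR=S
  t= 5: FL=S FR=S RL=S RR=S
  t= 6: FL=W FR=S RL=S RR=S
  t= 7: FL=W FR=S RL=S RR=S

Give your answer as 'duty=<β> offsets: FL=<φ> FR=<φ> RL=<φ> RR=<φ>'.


duty β = stance ticks per leg = 4
FL: stance ticks = 4; W→S at t=2 → φ=6
FR: stance ticks = 4; W→S at t=5 → φ=3
RL: stance ticks = 4; W→S at t=4 → φ=4
RR: stance ticks = 4; W→S at t=4 → φ=4

duty=4 offsets: FL=6 FR=3 RL=4 RR=4


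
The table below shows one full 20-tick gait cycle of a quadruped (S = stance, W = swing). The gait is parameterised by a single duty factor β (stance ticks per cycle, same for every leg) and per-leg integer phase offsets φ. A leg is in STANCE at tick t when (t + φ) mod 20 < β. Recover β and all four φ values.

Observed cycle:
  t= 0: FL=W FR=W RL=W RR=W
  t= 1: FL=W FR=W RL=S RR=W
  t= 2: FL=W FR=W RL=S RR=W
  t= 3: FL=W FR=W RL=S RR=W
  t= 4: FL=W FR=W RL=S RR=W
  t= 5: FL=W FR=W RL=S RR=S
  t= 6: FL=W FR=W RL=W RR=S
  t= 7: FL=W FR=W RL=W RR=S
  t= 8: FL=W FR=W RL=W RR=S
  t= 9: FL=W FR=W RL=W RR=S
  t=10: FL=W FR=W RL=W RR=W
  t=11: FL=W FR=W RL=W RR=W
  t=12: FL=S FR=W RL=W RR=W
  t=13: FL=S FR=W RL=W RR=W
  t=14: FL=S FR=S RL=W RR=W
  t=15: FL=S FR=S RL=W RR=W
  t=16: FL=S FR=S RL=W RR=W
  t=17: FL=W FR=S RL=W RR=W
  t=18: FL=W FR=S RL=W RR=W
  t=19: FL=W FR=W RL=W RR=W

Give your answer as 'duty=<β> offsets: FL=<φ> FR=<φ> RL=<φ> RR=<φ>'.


duty=5 offsets: FL=8 FR=6 RL=19 RR=15

duty β = stance ticks per leg = 5
FL: stance ticks = 5; W→S at t=12 → φ=8
FR: stance ticks = 5; W→S at t=14 → φ=6
RL: stance ticks = 5; W→S at t=1 → φ=19
RR: stance ticks = 5; W→S at t=5 → φ=15


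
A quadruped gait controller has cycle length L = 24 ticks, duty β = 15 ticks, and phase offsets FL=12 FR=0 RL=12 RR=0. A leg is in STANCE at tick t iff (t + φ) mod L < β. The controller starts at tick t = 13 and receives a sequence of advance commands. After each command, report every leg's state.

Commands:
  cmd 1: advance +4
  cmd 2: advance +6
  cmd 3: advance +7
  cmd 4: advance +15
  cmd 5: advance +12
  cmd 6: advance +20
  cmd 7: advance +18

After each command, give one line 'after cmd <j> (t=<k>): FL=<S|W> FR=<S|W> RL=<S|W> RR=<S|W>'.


start t=13: FL=S FR=S RL=S RR=S
cmd 1: advance +4 → t=17, phase=(5,17,5,17) → FL=S FR=W RL=S RR=W
cmd 2: advance +6 → t=23, phase=(11,23,11,23) → FL=S FR=W RL=S RR=W
cmd 3: advance +7 → t=30, phase=(18,6,18,6) → FL=W FR=S RL=W RR=S
cmd 4: advance +15 → t=45, phase=(9,21,9,21) → FL=S FR=W RL=S RR=W
cmd 5: advance +12 → t=57, phase=(21,9,21,9) → FL=W FR=S RL=W RR=S
cmd 6: advance +20 → t=77, phase=(17,5,17,5) → FL=W FR=S RL=W RR=S
cmd 7: advance +18 → t=95, phase=(11,23,11,23) → FL=S FR=W RL=S RR=W

after cmd 1 (t=17): FL=S FR=W RL=S RR=W
after cmd 2 (t=23): FL=S FR=W RL=S RR=W
after cmd 3 (t=30): FL=W FR=S RL=W RR=S
after cmd 4 (t=45): FL=S FR=W RL=S RR=W
after cmd 5 (t=57): FL=W FR=S RL=W RR=S
after cmd 6 (t=77): FL=W FR=S RL=W RR=S
after cmd 7 (t=95): FL=S FR=W RL=S RR=W


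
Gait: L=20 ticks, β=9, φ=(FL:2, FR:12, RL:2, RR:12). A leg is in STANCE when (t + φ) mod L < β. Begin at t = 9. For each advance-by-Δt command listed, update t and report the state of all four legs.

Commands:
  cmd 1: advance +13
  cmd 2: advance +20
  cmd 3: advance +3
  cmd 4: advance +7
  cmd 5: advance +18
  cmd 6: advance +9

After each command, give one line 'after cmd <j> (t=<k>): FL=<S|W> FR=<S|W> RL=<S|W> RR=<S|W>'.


start t=9: FL=W FR=S RL=W RR=S
cmd 1: advance +13 → t=22, phase=(4,14,4,14) → FL=S FR=W RL=S RR=W
cmd 2: advance +20 → t=42, phase=(4,14,4,14) → FL=S FR=W RL=S RR=W
cmd 3: advance +3 → t=45, phase=(7,17,7,17) → FL=S FR=W RL=S RR=W
cmd 4: advance +7 → t=52, phase=(14,4,14,4) → FL=W FR=S RL=W RR=S
cmd 5: advance +18 → t=70, phase=(12,2,12,2) → FL=W FR=S RL=W RR=S
cmd 6: advance +9 → t=79, phase=(1,11,1,11) → FL=S FR=W RL=S RR=W

after cmd 1 (t=22): FL=S FR=W RL=S RR=W
after cmd 2 (t=42): FL=S FR=W RL=S RR=W
after cmd 3 (t=45): FL=S FR=W RL=S RR=W
after cmd 4 (t=52): FL=W FR=S RL=W RR=S
after cmd 5 (t=70): FL=W FR=S RL=W RR=S
after cmd 6 (t=79): FL=S FR=W RL=S RR=W


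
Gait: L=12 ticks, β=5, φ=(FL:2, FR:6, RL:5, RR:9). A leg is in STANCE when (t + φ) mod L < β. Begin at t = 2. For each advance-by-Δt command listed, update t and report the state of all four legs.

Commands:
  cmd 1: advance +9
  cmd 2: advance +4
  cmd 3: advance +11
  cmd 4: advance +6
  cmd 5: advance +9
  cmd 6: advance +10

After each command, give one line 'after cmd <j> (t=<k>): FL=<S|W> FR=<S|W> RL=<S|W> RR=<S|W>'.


after cmd 1 (t=11): FL=S FR=W RL=S RR=W
after cmd 2 (t=15): FL=W FR=W RL=W RR=S
after cmd 3 (t=26): FL=S FR=W RL=W RR=W
after cmd 4 (t=32): FL=W FR=S RL=S RR=W
after cmd 5 (t=41): FL=W FR=W RL=W RR=S
after cmd 6 (t=51): FL=W FR=W RL=W RR=S

start t=2: FL=S FR=W RL=W RR=W
cmd 1: advance +9 → t=11, phase=(1,5,4,8) → FL=S FR=W RL=S RR=W
cmd 2: advance +4 → t=15, phase=(5,9,8,0) → FL=W FR=W RL=W RR=S
cmd 3: advance +11 → t=26, phase=(4,8,7,11) → FL=S FR=W RL=W RR=W
cmd 4: advance +6 → t=32, phase=(10,2,1,5) → FL=W FR=S RL=S RR=W
cmd 5: advance +9 → t=41, phase=(7,11,10,2) → FL=W FR=W RL=W RR=S
cmd 6: advance +10 → t=51, phase=(5,9,8,0) → FL=W FR=W RL=W RR=S


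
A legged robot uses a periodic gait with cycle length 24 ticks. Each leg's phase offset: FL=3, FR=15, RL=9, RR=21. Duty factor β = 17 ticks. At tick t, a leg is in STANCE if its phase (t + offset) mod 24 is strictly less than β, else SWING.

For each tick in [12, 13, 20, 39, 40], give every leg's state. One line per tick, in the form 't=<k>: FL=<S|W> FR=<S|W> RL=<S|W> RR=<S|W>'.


t=12: FL=S FR=S RL=W RR=S
t=13: FL=S FR=S RL=W RR=S
t=20: FL=W FR=S RL=S RR=W
t=39: FL=W FR=S RL=S RR=S
t=40: FL=W FR=S RL=S RR=S

t=12: phase=(15,3,21,9) vs β=17 → FL=S FR=S RL=W RR=S
t=13: phase=(16,4,22,10) vs β=17 → FL=S FR=S RL=W RR=S
t=20: phase=(23,11,5,17) vs β=17 → FL=W FR=S RL=S RR=W
t=39: phase=(18,6,0,12) vs β=17 → FL=W FR=S RL=S RR=S
t=40: phase=(19,7,1,13) vs β=17 → FL=W FR=S RL=S RR=S


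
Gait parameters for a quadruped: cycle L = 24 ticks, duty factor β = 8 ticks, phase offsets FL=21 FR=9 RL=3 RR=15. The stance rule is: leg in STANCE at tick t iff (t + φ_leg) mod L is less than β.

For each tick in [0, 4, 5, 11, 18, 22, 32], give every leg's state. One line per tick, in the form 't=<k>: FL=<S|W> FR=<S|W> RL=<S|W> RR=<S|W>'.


t=0: FL=W FR=W RL=S RR=W
t=4: FL=S FR=W RL=S RR=W
t=5: FL=S FR=W RL=W RR=W
t=11: FL=W FR=W RL=W RR=S
t=18: FL=W FR=S RL=W RR=W
t=22: FL=W FR=S RL=S RR=W
t=32: FL=S FR=W RL=W RR=W

t=0: phase=(21,9,3,15) vs β=8 → FL=W FR=W RL=S RR=W
t=4: phase=(1,13,7,19) vs β=8 → FL=S FR=W RL=S RR=W
t=5: phase=(2,14,8,20) vs β=8 → FL=S FR=W RL=W RR=W
t=11: phase=(8,20,14,2) vs β=8 → FL=W FR=W RL=W RR=S
t=18: phase=(15,3,21,9) vs β=8 → FL=W FR=S RL=W RR=W
t=22: phase=(19,7,1,13) vs β=8 → FL=W FR=S RL=S RR=W
t=32: phase=(5,17,11,23) vs β=8 → FL=S FR=W RL=W RR=W


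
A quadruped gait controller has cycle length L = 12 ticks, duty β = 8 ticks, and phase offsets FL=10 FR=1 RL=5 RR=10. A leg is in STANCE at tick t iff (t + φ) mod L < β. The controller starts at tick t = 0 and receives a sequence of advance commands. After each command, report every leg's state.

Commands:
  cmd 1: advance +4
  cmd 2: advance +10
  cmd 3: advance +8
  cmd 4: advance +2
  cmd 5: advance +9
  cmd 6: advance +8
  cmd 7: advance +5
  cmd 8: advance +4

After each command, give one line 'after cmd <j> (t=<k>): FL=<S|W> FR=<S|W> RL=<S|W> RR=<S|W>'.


after cmd 1 (t=4): FL=S FR=S RL=W RR=S
after cmd 2 (t=14): FL=S FR=S RL=S RR=S
after cmd 3 (t=22): FL=W FR=W RL=S RR=W
after cmd 4 (t=24): FL=W FR=S RL=S RR=W
after cmd 5 (t=33): FL=S FR=W RL=S RR=S
after cmd 6 (t=41): FL=S FR=S RL=W RR=S
after cmd 7 (t=46): FL=W FR=W RL=S RR=W
after cmd 8 (t=50): FL=S FR=S RL=S RR=S

start t=0: FL=W FR=S RL=S RR=W
cmd 1: advance +4 → t=4, phase=(2,5,9,2) → FL=S FR=S RL=W RR=S
cmd 2: advance +10 → t=14, phase=(0,3,7,0) → FL=S FR=S RL=S RR=S
cmd 3: advance +8 → t=22, phase=(8,11,3,8) → FL=W FR=W RL=S RR=W
cmd 4: advance +2 → t=24, phase=(10,1,5,10) → FL=W FR=S RL=S RR=W
cmd 5: advance +9 → t=33, phase=(7,10,2,7) → FL=S FR=W RL=S RR=S
cmd 6: advance +8 → t=41, phase=(3,6,10,3) → FL=S FR=S RL=W RR=S
cmd 7: advance +5 → t=46, phase=(8,11,3,8) → FL=W FR=W RL=S RR=W
cmd 8: advance +4 → t=50, phase=(0,3,7,0) → FL=S FR=S RL=S RR=S


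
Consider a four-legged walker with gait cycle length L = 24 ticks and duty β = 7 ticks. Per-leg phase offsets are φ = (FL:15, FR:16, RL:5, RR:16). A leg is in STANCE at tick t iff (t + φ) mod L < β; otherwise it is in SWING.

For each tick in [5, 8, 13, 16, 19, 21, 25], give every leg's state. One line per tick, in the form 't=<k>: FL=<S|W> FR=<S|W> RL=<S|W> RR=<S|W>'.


t=5: FL=W FR=W RL=W RR=W
t=8: FL=W FR=S RL=W RR=S
t=13: FL=S FR=S RL=W RR=S
t=16: FL=W FR=W RL=W RR=W
t=19: FL=W FR=W RL=S RR=W
t=21: FL=W FR=W RL=S RR=W
t=25: FL=W FR=W RL=S RR=W

t=5: phase=(20,21,10,21) vs β=7 → FL=W FR=W RL=W RR=W
t=8: phase=(23,0,13,0) vs β=7 → FL=W FR=S RL=W RR=S
t=13: phase=(4,5,18,5) vs β=7 → FL=S FR=S RL=W RR=S
t=16: phase=(7,8,21,8) vs β=7 → FL=W FR=W RL=W RR=W
t=19: phase=(10,11,0,11) vs β=7 → FL=W FR=W RL=S RR=W
t=21: phase=(12,13,2,13) vs β=7 → FL=W FR=W RL=S RR=W
t=25: phase=(16,17,6,17) vs β=7 → FL=W FR=W RL=S RR=W


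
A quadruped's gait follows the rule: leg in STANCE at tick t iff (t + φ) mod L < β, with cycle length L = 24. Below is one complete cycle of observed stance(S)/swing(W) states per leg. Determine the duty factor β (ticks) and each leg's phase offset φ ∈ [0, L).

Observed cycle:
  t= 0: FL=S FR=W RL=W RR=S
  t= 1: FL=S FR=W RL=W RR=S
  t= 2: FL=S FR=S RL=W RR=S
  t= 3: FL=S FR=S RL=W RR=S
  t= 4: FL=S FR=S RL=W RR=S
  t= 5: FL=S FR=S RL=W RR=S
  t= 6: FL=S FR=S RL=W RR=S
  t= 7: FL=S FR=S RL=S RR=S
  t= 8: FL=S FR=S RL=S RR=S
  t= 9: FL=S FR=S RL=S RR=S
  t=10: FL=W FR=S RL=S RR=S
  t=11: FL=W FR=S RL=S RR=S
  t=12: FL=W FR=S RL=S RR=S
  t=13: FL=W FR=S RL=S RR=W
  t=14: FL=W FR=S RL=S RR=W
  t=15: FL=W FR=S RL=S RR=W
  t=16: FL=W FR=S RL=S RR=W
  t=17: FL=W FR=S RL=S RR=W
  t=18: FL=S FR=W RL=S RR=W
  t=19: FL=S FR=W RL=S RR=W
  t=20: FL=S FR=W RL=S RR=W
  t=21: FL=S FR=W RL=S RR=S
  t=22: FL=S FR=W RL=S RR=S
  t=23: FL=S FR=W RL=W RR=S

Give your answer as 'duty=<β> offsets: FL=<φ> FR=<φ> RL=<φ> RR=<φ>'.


duty β = stance ticks per leg = 16
FL: stance ticks = 16; W→S at t=18 → φ=6
FR: stance ticks = 16; W→S at t=2 → φ=22
RL: stance ticks = 16; W→S at t=7 → φ=17
RR: stance ticks = 16; W→S at t=21 → φ=3

duty=16 offsets: FL=6 FR=22 RL=17 RR=3


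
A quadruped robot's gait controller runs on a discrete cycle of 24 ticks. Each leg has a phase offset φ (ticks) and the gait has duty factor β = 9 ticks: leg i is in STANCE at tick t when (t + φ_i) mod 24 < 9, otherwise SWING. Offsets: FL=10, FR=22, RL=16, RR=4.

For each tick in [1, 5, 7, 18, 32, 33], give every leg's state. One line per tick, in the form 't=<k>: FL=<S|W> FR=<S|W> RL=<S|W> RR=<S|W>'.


t=1: FL=W FR=W RL=W RR=S
t=5: FL=W FR=S RL=W RR=W
t=7: FL=W FR=S RL=W RR=W
t=18: FL=S FR=W RL=W RR=W
t=32: FL=W FR=S RL=S RR=W
t=33: FL=W FR=S RL=S RR=W

t=1: phase=(11,23,17,5) vs β=9 → FL=W FR=W RL=W RR=S
t=5: phase=(15,3,21,9) vs β=9 → FL=W FR=S RL=W RR=W
t=7: phase=(17,5,23,11) vs β=9 → FL=W FR=S RL=W RR=W
t=18: phase=(4,16,10,22) vs β=9 → FL=S FR=W RL=W RR=W
t=32: phase=(18,6,0,12) vs β=9 → FL=W FR=S RL=S RR=W
t=33: phase=(19,7,1,13) vs β=9 → FL=W FR=S RL=S RR=W


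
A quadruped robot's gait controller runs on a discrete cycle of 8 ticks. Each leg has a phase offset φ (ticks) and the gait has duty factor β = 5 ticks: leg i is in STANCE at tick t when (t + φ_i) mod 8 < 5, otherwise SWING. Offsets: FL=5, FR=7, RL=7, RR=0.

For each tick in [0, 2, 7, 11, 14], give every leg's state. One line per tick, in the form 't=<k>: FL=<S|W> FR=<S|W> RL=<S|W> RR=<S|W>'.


t=0: phase=(5,7,7,0) vs β=5 → FL=W FR=W RL=W RR=S
t=2: phase=(7,1,1,2) vs β=5 → FL=W FR=S RL=S RR=S
t=7: phase=(4,6,6,7) vs β=5 → FL=S FR=W RL=W RR=W
t=11: phase=(0,2,2,3) vs β=5 → FL=S FR=S RL=S RR=S
t=14: phase=(3,5,5,6) vs β=5 → FL=S FR=W RL=W RR=W

t=0: FL=W FR=W RL=W RR=S
t=2: FL=W FR=S RL=S RR=S
t=7: FL=S FR=W RL=W RR=W
t=11: FL=S FR=S RL=S RR=S
t=14: FL=S FR=W RL=W RR=W


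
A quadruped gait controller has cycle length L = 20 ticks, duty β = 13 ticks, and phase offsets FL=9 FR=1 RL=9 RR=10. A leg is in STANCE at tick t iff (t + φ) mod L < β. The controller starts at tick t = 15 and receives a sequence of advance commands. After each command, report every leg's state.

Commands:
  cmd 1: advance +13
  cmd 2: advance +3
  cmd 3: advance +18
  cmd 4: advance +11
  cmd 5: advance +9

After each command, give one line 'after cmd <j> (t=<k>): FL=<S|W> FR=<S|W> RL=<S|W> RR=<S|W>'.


after cmd 1 (t=28): FL=W FR=S RL=W RR=W
after cmd 2 (t=31): FL=S FR=S RL=S RR=S
after cmd 3 (t=49): FL=W FR=S RL=W RR=W
after cmd 4 (t=60): FL=S FR=S RL=S RR=S
after cmd 5 (t=69): FL=W FR=S RL=W RR=W

start t=15: FL=S FR=W RL=S RR=S
cmd 1: advance +13 → t=28, phase=(17,9,17,18) → FL=W FR=S RL=W RR=W
cmd 2: advance +3 → t=31, phase=(0,12,0,1) → FL=S FR=S RL=S RR=S
cmd 3: advance +18 → t=49, phase=(18,10,18,19) → FL=W FR=S RL=W RR=W
cmd 4: advance +11 → t=60, phase=(9,1,9,10) → FL=S FR=S RL=S RR=S
cmd 5: advance +9 → t=69, phase=(18,10,18,19) → FL=W FR=S RL=W RR=W


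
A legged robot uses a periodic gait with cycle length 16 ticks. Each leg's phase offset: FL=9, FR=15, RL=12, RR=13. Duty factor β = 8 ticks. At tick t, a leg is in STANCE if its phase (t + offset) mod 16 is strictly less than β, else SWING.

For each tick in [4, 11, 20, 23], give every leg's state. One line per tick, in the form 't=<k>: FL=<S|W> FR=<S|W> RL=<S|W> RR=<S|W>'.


t=4: FL=W FR=S RL=S RR=S
t=11: FL=S FR=W RL=S RR=W
t=20: FL=W FR=S RL=S RR=S
t=23: FL=S FR=S RL=S RR=S

t=4: phase=(13,3,0,1) vs β=8 → FL=W FR=S RL=S RR=S
t=11: phase=(4,10,7,8) vs β=8 → FL=S FR=W RL=S RR=W
t=20: phase=(13,3,0,1) vs β=8 → FL=W FR=S RL=S RR=S
t=23: phase=(0,6,3,4) vs β=8 → FL=S FR=S RL=S RR=S


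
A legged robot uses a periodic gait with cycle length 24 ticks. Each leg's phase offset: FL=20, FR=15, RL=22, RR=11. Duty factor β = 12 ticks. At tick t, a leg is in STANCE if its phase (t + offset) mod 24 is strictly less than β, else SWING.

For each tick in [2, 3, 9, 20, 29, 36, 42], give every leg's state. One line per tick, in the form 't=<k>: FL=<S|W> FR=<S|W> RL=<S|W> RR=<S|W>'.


t=2: FL=W FR=W RL=S RR=W
t=3: FL=W FR=W RL=S RR=W
t=9: FL=S FR=S RL=S RR=W
t=20: FL=W FR=S RL=W RR=S
t=29: FL=S FR=W RL=S RR=W
t=36: FL=S FR=S RL=S RR=W
t=42: FL=W FR=S RL=W RR=S

t=2: phase=(22,17,0,13) vs β=12 → FL=W FR=W RL=S RR=W
t=3: phase=(23,18,1,14) vs β=12 → FL=W FR=W RL=S RR=W
t=9: phase=(5,0,7,20) vs β=12 → FL=S FR=S RL=S RR=W
t=20: phase=(16,11,18,7) vs β=12 → FL=W FR=S RL=W RR=S
t=29: phase=(1,20,3,16) vs β=12 → FL=S FR=W RL=S RR=W
t=36: phase=(8,3,10,23) vs β=12 → FL=S FR=S RL=S RR=W
t=42: phase=(14,9,16,5) vs β=12 → FL=W FR=S RL=W RR=S


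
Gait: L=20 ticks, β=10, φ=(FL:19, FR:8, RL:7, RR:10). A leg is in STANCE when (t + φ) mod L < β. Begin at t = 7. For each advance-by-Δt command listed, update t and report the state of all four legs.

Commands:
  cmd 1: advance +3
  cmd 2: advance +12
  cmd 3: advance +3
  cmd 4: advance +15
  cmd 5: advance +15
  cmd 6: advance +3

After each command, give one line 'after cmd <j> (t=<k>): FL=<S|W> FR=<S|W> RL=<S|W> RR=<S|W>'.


after cmd 1 (t=10): FL=S FR=W RL=W RR=S
after cmd 2 (t=22): FL=S FR=W RL=S RR=W
after cmd 3 (t=25): FL=S FR=W RL=W RR=W
after cmd 4 (t=40): FL=W FR=S RL=S RR=W
after cmd 5 (t=55): FL=W FR=S RL=S RR=S
after cmd 6 (t=58): FL=W FR=S RL=S RR=S

start t=7: FL=S FR=W RL=W RR=W
cmd 1: advance +3 → t=10, phase=(9,18,17,0) → FL=S FR=W RL=W RR=S
cmd 2: advance +12 → t=22, phase=(1,10,9,12) → FL=S FR=W RL=S RR=W
cmd 3: advance +3 → t=25, phase=(4,13,12,15) → FL=S FR=W RL=W RR=W
cmd 4: advance +15 → t=40, phase=(19,8,7,10) → FL=W FR=S RL=S RR=W
cmd 5: advance +15 → t=55, phase=(14,3,2,5) → FL=W FR=S RL=S RR=S
cmd 6: advance +3 → t=58, phase=(17,6,5,8) → FL=W FR=S RL=S RR=S


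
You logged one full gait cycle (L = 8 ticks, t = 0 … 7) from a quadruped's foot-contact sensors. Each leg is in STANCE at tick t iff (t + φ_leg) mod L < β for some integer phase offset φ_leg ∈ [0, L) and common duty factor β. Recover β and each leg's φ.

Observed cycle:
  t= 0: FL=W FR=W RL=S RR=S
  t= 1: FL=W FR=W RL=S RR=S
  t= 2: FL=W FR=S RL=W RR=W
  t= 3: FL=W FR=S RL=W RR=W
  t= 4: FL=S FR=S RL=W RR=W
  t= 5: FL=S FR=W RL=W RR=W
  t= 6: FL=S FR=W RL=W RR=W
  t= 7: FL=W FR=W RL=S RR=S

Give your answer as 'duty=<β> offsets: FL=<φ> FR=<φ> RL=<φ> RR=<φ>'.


duty β = stance ticks per leg = 3
FL: stance ticks = 3; W→S at t=4 → φ=4
FR: stance ticks = 3; W→S at t=2 → φ=6
RL: stance ticks = 3; W→S at t=7 → φ=1
RR: stance ticks = 3; W→S at t=7 → φ=1

duty=3 offsets: FL=4 FR=6 RL=1 RR=1


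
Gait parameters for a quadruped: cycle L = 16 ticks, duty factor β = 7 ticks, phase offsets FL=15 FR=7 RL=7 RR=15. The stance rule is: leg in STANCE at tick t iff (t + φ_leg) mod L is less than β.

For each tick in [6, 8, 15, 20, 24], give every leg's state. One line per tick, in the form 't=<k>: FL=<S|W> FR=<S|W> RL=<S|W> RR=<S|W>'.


t=6: phase=(5,13,13,5) vs β=7 → FL=S FR=W RL=W RR=S
t=8: phase=(7,15,15,7) vs β=7 → FL=W FR=W RL=W RR=W
t=15: phase=(14,6,6,14) vs β=7 → FL=W FR=S RL=S RR=W
t=20: phase=(3,11,11,3) vs β=7 → FL=S FR=W RL=W RR=S
t=24: phase=(7,15,15,7) vs β=7 → FL=W FR=W RL=W RR=W

t=6: FL=S FR=W RL=W RR=S
t=8: FL=W FR=W RL=W RR=W
t=15: FL=W FR=S RL=S RR=W
t=20: FL=S FR=W RL=W RR=S
t=24: FL=W FR=W RL=W RR=W


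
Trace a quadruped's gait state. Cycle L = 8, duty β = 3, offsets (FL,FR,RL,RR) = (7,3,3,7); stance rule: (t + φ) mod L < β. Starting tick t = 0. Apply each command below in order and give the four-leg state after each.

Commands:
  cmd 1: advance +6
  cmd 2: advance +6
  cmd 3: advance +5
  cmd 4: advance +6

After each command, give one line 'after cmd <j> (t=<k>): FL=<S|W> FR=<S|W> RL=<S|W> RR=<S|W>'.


after cmd 1 (t=6): FL=W FR=S RL=S RR=W
after cmd 2 (t=12): FL=W FR=W RL=W RR=W
after cmd 3 (t=17): FL=S FR=W RL=W RR=S
after cmd 4 (t=23): FL=W FR=S RL=S RR=W

start t=0: FL=W FR=W RL=W RR=W
cmd 1: advance +6 → t=6, phase=(5,1,1,5) → FL=W FR=S RL=S RR=W
cmd 2: advance +6 → t=12, phase=(3,7,7,3) → FL=W FR=W RL=W RR=W
cmd 3: advance +5 → t=17, phase=(0,4,4,0) → FL=S FR=W RL=W RR=S
cmd 4: advance +6 → t=23, phase=(6,2,2,6) → FL=W FR=S RL=S RR=W


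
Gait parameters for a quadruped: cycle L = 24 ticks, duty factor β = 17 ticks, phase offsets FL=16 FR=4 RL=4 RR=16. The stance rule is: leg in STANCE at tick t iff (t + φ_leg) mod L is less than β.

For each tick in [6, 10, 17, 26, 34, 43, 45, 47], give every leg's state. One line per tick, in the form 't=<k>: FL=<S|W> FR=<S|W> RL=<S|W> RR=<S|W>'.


t=6: phase=(22,10,10,22) vs β=17 → FL=W FR=S RL=S RR=W
t=10: phase=(2,14,14,2) vs β=17 → FL=S FR=S RL=S RR=S
t=17: phase=(9,21,21,9) vs β=17 → FL=S FR=W RL=W RR=S
t=26: phase=(18,6,6,18) vs β=17 → FL=W FR=S RL=S RR=W
t=34: phase=(2,14,14,2) vs β=17 → FL=S FR=S RL=S RR=S
t=43: phase=(11,23,23,11) vs β=17 → FL=S FR=W RL=W RR=S
t=45: phase=(13,1,1,13) vs β=17 → FL=S FR=S RL=S RR=S
t=47: phase=(15,3,3,15) vs β=17 → FL=S FR=S RL=S RR=S

t=6: FL=W FR=S RL=S RR=W
t=10: FL=S FR=S RL=S RR=S
t=17: FL=S FR=W RL=W RR=S
t=26: FL=W FR=S RL=S RR=W
t=34: FL=S FR=S RL=S RR=S
t=43: FL=S FR=W RL=W RR=S
t=45: FL=S FR=S RL=S RR=S
t=47: FL=S FR=S RL=S RR=S


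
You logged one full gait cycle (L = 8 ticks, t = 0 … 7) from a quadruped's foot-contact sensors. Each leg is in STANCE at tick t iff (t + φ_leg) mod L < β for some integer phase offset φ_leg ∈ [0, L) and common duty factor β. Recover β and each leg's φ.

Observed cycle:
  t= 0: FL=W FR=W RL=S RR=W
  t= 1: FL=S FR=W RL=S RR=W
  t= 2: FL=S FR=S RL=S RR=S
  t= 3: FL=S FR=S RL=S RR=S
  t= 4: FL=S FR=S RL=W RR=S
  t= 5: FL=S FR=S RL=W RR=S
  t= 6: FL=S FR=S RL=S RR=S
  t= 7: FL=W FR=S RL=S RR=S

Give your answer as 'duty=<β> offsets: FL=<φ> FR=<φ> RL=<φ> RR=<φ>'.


duty=6 offsets: FL=7 FR=6 RL=2 RR=6

duty β = stance ticks per leg = 6
FL: stance ticks = 6; W→S at t=1 → φ=7
FR: stance ticks = 6; W→S at t=2 → φ=6
RL: stance ticks = 6; W→S at t=6 → φ=2
RR: stance ticks = 6; W→S at t=2 → φ=6


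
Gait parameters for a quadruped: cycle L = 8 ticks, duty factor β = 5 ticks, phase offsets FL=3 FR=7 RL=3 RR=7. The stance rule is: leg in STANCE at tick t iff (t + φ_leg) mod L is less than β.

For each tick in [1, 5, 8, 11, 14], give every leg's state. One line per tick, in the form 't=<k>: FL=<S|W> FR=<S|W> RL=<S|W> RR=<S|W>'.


t=1: phase=(4,0,4,0) vs β=5 → FL=S FR=S RL=S RR=S
t=5: phase=(0,4,0,4) vs β=5 → FL=S FR=S RL=S RR=S
t=8: phase=(3,7,3,7) vs β=5 → FL=S FR=W RL=S RR=W
t=11: phase=(6,2,6,2) vs β=5 → FL=W FR=S RL=W RR=S
t=14: phase=(1,5,1,5) vs β=5 → FL=S FR=W RL=S RR=W

t=1: FL=S FR=S RL=S RR=S
t=5: FL=S FR=S RL=S RR=S
t=8: FL=S FR=W RL=S RR=W
t=11: FL=W FR=S RL=W RR=S
t=14: FL=S FR=W RL=S RR=W


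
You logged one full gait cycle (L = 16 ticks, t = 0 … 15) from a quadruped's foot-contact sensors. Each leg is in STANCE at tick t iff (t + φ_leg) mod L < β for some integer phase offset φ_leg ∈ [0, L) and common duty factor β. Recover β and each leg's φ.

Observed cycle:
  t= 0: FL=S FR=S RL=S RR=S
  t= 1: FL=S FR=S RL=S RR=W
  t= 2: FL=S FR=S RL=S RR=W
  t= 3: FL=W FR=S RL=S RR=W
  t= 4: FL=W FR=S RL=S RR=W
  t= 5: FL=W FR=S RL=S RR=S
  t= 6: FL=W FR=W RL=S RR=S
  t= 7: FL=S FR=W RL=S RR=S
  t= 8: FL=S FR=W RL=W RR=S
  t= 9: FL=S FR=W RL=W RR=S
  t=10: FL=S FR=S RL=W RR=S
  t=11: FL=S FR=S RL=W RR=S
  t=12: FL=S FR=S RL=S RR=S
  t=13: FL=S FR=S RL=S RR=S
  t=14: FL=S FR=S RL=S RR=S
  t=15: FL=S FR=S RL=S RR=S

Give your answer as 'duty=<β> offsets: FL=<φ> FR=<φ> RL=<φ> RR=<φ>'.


duty β = stance ticks per leg = 12
FL: stance ticks = 12; W→S at t=7 → φ=9
FR: stance ticks = 12; W→S at t=10 → φ=6
RL: stance ticks = 12; W→S at t=12 → φ=4
RR: stance ticks = 12; W→S at t=5 → φ=11

duty=12 offsets: FL=9 FR=6 RL=4 RR=11


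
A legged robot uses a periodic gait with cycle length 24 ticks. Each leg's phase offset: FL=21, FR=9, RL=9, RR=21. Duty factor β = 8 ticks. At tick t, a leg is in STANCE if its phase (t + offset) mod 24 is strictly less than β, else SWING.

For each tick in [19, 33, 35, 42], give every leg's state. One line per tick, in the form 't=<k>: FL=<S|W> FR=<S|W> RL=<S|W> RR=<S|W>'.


t=19: phase=(16,4,4,16) vs β=8 → FL=W FR=S RL=S RR=W
t=33: phase=(6,18,18,6) vs β=8 → FL=S FR=W RL=W RR=S
t=35: phase=(8,20,20,8) vs β=8 → FL=W FR=W RL=W RR=W
t=42: phase=(15,3,3,15) vs β=8 → FL=W FR=S RL=S RR=W

t=19: FL=W FR=S RL=S RR=W
t=33: FL=S FR=W RL=W RR=S
t=35: FL=W FR=W RL=W RR=W
t=42: FL=W FR=S RL=S RR=W


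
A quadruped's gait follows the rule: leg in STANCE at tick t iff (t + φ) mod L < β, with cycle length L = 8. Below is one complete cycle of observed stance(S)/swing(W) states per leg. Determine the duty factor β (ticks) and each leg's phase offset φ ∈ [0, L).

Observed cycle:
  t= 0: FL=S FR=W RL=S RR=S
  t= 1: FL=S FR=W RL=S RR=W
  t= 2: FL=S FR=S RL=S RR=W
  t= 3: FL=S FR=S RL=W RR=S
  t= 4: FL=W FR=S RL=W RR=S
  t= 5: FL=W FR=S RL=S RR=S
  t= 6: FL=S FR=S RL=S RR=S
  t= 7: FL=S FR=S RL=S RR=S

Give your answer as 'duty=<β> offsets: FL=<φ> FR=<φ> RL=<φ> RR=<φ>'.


duty=6 offsets: FL=2 FR=6 RL=3 RR=5

duty β = stance ticks per leg = 6
FL: stance ticks = 6; W→S at t=6 → φ=2
FR: stance ticks = 6; W→S at t=2 → φ=6
RL: stance ticks = 6; W→S at t=5 → φ=3
RR: stance ticks = 6; W→S at t=3 → φ=5


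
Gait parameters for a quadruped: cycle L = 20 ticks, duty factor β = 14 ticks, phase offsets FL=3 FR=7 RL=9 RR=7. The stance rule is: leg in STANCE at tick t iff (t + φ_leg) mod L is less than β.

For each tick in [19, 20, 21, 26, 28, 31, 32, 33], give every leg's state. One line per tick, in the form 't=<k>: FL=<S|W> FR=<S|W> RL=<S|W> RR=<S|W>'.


t=19: phase=(2,6,8,6) vs β=14 → FL=S FR=S RL=S RR=S
t=20: phase=(3,7,9,7) vs β=14 → FL=S FR=S RL=S RR=S
t=21: phase=(4,8,10,8) vs β=14 → FL=S FR=S RL=S RR=S
t=26: phase=(9,13,15,13) vs β=14 → FL=S FR=S RL=W RR=S
t=28: phase=(11,15,17,15) vs β=14 → FL=S FR=W RL=W RR=W
t=31: phase=(14,18,0,18) vs β=14 → FL=W FR=W RL=S RR=W
t=32: phase=(15,19,1,19) vs β=14 → FL=W FR=W RL=S RR=W
t=33: phase=(16,0,2,0) vs β=14 → FL=W FR=S RL=S RR=S

t=19: FL=S FR=S RL=S RR=S
t=20: FL=S FR=S RL=S RR=S
t=21: FL=S FR=S RL=S RR=S
t=26: FL=S FR=S RL=W RR=S
t=28: FL=S FR=W RL=W RR=W
t=31: FL=W FR=W RL=S RR=W
t=32: FL=W FR=W RL=S RR=W
t=33: FL=W FR=S RL=S RR=S


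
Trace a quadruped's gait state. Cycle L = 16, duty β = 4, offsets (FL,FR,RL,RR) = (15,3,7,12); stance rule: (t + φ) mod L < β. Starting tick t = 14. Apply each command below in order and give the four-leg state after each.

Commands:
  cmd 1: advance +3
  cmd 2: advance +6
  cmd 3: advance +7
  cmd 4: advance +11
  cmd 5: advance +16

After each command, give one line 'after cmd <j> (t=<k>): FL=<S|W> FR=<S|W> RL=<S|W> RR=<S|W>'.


start t=14: FL=W FR=S RL=W RR=W
cmd 1: advance +3 → t=17, phase=(0,4,8,13) → FL=S FR=W RL=W RR=W
cmd 2: advance +6 → t=23, phase=(6,10,14,3) → FL=W FR=W RL=W RR=S
cmd 3: advance +7 → t=30, phase=(13,1,5,10) → FL=W FR=S RL=W RR=W
cmd 4: advance +11 → t=41, phase=(8,12,0,5) → FL=W FR=W RL=S RR=W
cmd 5: advance +16 → t=57, phase=(8,12,0,5) → FL=W FR=W RL=S RR=W

after cmd 1 (t=17): FL=S FR=W RL=W RR=W
after cmd 2 (t=23): FL=W FR=W RL=W RR=S
after cmd 3 (t=30): FL=W FR=S RL=W RR=W
after cmd 4 (t=41): FL=W FR=W RL=S RR=W
after cmd 5 (t=57): FL=W FR=W RL=S RR=W


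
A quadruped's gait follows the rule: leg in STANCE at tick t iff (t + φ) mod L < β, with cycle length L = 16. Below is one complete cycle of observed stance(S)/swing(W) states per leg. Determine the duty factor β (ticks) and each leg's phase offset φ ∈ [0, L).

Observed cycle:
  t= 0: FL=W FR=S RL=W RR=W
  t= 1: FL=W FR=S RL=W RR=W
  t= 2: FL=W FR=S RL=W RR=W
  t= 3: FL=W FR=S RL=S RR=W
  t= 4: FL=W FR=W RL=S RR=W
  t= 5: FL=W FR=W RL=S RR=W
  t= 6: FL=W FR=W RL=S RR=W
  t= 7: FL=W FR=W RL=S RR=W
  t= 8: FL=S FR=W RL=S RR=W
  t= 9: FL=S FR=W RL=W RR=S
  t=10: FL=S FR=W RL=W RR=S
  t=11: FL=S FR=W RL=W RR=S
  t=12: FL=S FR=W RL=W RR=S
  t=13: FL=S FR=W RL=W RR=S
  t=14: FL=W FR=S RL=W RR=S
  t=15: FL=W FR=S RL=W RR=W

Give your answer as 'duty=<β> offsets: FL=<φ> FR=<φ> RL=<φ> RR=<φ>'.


duty β = stance ticks per leg = 6
FL: stance ticks = 6; W→S at t=8 → φ=8
FR: stance ticks = 6; W→S at t=14 → φ=2
RL: stance ticks = 6; W→S at t=3 → φ=13
RR: stance ticks = 6; W→S at t=9 → φ=7

duty=6 offsets: FL=8 FR=2 RL=13 RR=7
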